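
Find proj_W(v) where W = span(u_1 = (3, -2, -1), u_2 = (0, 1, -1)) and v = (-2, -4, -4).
proj_W(v) = (4/3, -2/3, -2/3)

Set up U = [u_1 | ... | u_2] ∈ R^(3×2). The projector onto W = col(U) is P = U (U^T U)^(-1) U^T.
Compute U^T U =
  [14, -1]
  [-1, 2],
and U^T v = (6, 0).
Solve U^T U · c = U^T v for the coefficients: c = (4/9, 2/9). The projection is proj_W(v) = U c.
Check: (v - proj_W(v)) · u_1 = 0  (should be 0).
Check: (v - proj_W(v)) · u_2 = 0  (should be 0).
Result: proj_W(v) = (4/3, -2/3, -2/3).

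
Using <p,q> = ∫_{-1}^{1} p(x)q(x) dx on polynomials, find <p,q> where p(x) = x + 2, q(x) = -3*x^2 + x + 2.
<p,q> = 14/3

Expand the product: p(x)·q(x) = -3*x^3 - 5*x^2 + 4*x + 4.
∫_{-1}^{1} of each monomial x^k gives [2/(k+1) if k even, 0 if k odd]. Integrating term-by-term (or equivalently evaluating the antiderivative F(x) = -3*x^4/4 - 5*x^3/3 + 2*x^2 + 4*x at the endpoints):
  F(1) − F(−1) = 43/12 − (-13/12) = 14/3.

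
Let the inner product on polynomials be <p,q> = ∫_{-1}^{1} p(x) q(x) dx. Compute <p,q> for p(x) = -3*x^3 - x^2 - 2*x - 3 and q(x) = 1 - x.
<p,q> = -62/15

Expand the product: p(x)·q(x) = 3*x^4 - 2*x^3 + x^2 + x - 3.
∫_{-1}^{1} of each monomial x^k gives [2/(k+1) if k even, 0 if k odd]. Integrating term-by-term (or equivalently evaluating the antiderivative F(x) = 3*x^5/5 - x^4/2 + x^3/3 + x^2/2 - 3*x at the endpoints):
  F(1) − F(−1) = -31/15 − (31/15) = -62/15.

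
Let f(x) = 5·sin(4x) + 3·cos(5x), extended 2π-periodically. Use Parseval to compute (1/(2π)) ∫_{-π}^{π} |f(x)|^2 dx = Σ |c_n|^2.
Σ |c_n|^2 = 17

Expand |f|^2 and use orthogonality of {sin(nx), cos(mx)} on [-π, π]:
  ∫_{-π}^{π} sin(nx)^2 dx = π, ∫ cos(mx)^2 dx = π, and cross terms integrate to 0.
So ∫_{-π}^{π} f(x)^2 dx = 5^2 · π + 3^2 · π = (25 + 9)π.
Divide by 2π: (25 + 9)/2 = 17.
By Parseval, this equals Σ |c_n|^2.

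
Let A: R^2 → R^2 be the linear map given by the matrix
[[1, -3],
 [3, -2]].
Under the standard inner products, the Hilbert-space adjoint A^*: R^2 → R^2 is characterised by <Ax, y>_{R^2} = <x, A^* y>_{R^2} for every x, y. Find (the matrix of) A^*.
A^* = A^T =
[[1, 3],
 [-3, -2]]

For real matrices with standard dot products, the defining identity <Ax, y> = <x, A^* y> gives (Ax)^T y = x^T (A^*) y, i.e. x^T A^T y = x^T (A^*) y. Since this holds for all x, y, we must have A^* = A^T. Therefore
A^* =
[[1, 3],
 [-3, -2]].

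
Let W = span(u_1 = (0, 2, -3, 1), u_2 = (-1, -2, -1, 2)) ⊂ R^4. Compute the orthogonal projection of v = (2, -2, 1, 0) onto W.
proj_W(v) = (-21/139, -184/139, 192/139, -29/139)

Set up U = [u_1 | ... | u_2] ∈ R^(4×2). The projector onto W = col(U) is P = U (U^T U)^(-1) U^T.
Compute U^T U =
  [14, 1]
  [1, 10],
and U^T v = (-7, 1).
Solve U^T U · c = U^T v for the coefficients: c = (-71/139, 21/139). The projection is proj_W(v) = U c.
Check: (v - proj_W(v)) · u_1 = 0  (should be 0).
Check: (v - proj_W(v)) · u_2 = 0  (should be 0).
Result: proj_W(v) = (-21/139, -184/139, 192/139, -29/139).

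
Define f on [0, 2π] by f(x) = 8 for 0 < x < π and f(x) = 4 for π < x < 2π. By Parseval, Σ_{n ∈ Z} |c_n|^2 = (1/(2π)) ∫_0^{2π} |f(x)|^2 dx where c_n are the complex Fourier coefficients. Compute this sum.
Σ |c_n|^2 = 40

Parseval equates the L^2 energy of f (normalised by 1/(2π)) with the ℓ^2 sum of its Fourier coefficients: (1/(2π)) ∫_0^{2π} |f|^2 = Σ |c_n|^2.
Compute the left side: (1/(2π)) [∫_0^π 8^2 dx + ∫_π^{2π} 4^2 dx] = (1/(2π)) · (64π + 16π) = (64 + 16)/2 = 40.
So Σ_{n ∈ Z} |c_n|^2 = 40.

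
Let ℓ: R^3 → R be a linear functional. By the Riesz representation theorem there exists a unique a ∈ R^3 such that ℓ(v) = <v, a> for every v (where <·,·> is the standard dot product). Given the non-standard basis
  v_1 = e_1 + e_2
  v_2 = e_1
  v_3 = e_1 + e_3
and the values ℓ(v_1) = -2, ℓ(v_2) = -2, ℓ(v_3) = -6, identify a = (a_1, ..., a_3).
a = (-2, 0, -4)

Write a = (a_1, ..., a_3) in the standard basis. For each basis vector v_i, ℓ(v_i) = <v_i, a> is a linear equation in the a_j's. Collect the n equations into a matrix system V a = ℓ, where row i of V is v_i (expressed in the standard basis). Since V is invertible (lower-triangular with 1s on the diagonal, up to permutation), solve by back-substitution:
  V =
[[1, 1, 0],
 [1, 0, 0],
 [1, 0, 1]]
  V a = (-2, -2, -6)
Solving gives a = (-2, 0, -4).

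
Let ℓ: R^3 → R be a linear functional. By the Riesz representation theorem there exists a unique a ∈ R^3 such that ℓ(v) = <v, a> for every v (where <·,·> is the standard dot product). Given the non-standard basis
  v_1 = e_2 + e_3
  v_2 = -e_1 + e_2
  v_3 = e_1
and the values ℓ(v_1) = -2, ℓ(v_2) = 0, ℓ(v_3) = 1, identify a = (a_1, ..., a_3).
a = (1, 1, -3)

Write a = (a_1, ..., a_3) in the standard basis. For each basis vector v_i, ℓ(v_i) = <v_i, a> is a linear equation in the a_j's. Collect the n equations into a matrix system V a = ℓ, where row i of V is v_i (expressed in the standard basis). Since V is invertible (lower-triangular with 1s on the diagonal, up to permutation), solve by back-substitution:
  V =
[[0, 1, 1],
 [-1, 1, 0],
 [1, 0, 0]]
  V a = (-2, 0, 1)
Solving gives a = (1, 1, -3).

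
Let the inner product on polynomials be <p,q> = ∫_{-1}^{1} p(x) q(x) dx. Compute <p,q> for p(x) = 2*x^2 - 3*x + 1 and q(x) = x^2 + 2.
<p,q> = 122/15

Expand the product: p(x)·q(x) = 2*x^4 - 3*x^3 + 5*x^2 - 6*x + 2.
∫_{-1}^{1} of each monomial x^k gives [2/(k+1) if k even, 0 if k odd]. Integrating term-by-term (or equivalently evaluating the antiderivative F(x) = 2*x^5/5 - 3*x^4/4 + 5*x^3/3 - 3*x^2 + 2*x at the endpoints):
  F(1) − F(−1) = 19/60 − (-469/60) = 122/15.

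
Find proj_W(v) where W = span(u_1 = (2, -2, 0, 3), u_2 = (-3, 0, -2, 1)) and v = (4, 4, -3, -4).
proj_W(v) = (222/229, 396/229, 412/229, -800/229)

Set up U = [u_1 | ... | u_2] ∈ R^(4×2). The projector onto W = col(U) is P = U (U^T U)^(-1) U^T.
Compute U^T U =
  [17, -3]
  [-3, 14],
and U^T v = (-12, -10).
Solve U^T U · c = U^T v for the coefficients: c = (-198/229, -206/229). The projection is proj_W(v) = U c.
Check: (v - proj_W(v)) · u_1 = 0  (should be 0).
Check: (v - proj_W(v)) · u_2 = 0  (should be 0).
Result: proj_W(v) = (222/229, 396/229, 412/229, -800/229).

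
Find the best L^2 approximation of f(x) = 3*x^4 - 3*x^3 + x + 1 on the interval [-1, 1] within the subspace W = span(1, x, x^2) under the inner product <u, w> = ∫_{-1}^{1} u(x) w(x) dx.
g(x) = 18*x^2/7 - 4*x/5 + 26/35

The best approximation g ∈ W is the orthogonal projection of f onto W. Writing g = a_0 + a_1 x + a_2 x^2, the coefficients solve the normal equations G · a = b where
  G_{ij} = <φ_i, φ_j> and b_i = <f, φ_i>, with φ_0 = 1, φ_1 = x, φ_2 = x^2.
G =
  [2, 0, 2/3]
  [0, 2/3, 0]
  [2/3, 0, 2/5],
b = (16/5, -8/15, 32/21).
Solving gives a_0 = 26/35, a_1 = -4/5, a_2 = 18/7, so
  g(x) = 18*x^2/7 - 4*x/5 + 26/35.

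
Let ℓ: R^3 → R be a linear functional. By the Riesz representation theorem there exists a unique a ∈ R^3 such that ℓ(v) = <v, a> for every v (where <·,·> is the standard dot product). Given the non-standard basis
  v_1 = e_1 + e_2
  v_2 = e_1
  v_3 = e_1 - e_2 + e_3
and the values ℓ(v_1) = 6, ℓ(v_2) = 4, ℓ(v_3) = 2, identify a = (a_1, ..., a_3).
a = (4, 2, 0)

Write a = (a_1, ..., a_3) in the standard basis. For each basis vector v_i, ℓ(v_i) = <v_i, a> is a linear equation in the a_j's. Collect the n equations into a matrix system V a = ℓ, where row i of V is v_i (expressed in the standard basis). Since V is invertible (lower-triangular with 1s on the diagonal, up to permutation), solve by back-substitution:
  V =
[[1, 1, 0],
 [1, 0, 0],
 [1, -1, 1]]
  V a = (6, 4, 2)
Solving gives a = (4, 2, 0).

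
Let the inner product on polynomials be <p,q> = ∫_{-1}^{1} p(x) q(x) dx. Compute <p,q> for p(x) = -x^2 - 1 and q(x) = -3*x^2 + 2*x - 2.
<p,q> = 128/15

Expand the product: p(x)·q(x) = 3*x^4 - 2*x^3 + 5*x^2 - 2*x + 2.
∫_{-1}^{1} of each monomial x^k gives [2/(k+1) if k even, 0 if k odd]. Integrating term-by-term (or equivalently evaluating the antiderivative F(x) = 3*x^5/5 - x^4/2 + 5*x^3/3 - x^2 + 2*x at the endpoints):
  F(1) − F(−1) = 83/30 − (-173/30) = 128/15.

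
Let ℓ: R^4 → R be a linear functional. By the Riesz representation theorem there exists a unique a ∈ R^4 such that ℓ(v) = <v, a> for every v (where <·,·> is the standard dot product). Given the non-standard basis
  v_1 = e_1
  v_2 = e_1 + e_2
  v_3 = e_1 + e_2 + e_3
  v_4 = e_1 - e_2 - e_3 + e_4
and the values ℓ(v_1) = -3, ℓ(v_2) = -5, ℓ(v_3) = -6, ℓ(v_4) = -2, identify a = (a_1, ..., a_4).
a = (-3, -2, -1, -2)

Write a = (a_1, ..., a_4) in the standard basis. For each basis vector v_i, ℓ(v_i) = <v_i, a> is a linear equation in the a_j's. Collect the n equations into a matrix system V a = ℓ, where row i of V is v_i (expressed in the standard basis). Since V is invertible (lower-triangular with 1s on the diagonal, up to permutation), solve by back-substitution:
  V =
[[1, 0, 0, 0],
 [1, 1, 0, 0],
 [1, 1, 1, 0],
 [1, -1, -1, 1]]
  V a = (-3, -5, -6, -2)
Solving gives a = (-3, -2, -1, -2).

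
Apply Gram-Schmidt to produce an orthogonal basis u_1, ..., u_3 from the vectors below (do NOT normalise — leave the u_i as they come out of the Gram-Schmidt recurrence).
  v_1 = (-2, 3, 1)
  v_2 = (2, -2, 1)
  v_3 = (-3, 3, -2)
Orthogonal basis:
  u_1 = (-2, 3, 1)
  u_2 = (5/7, -1/14, 23/14)
  u_3 = (1/9, 4/45, -2/45)

Apply the Gram-Schmidt recurrence
  u_1 = v_1
  u_i = v_i − Σ_{j<i} ((v_i · u_j) / (u_j · u_j)) · u_j.

Step by step this gives:
  u_1 = (-2, 3, 1)
  u_2 = (5/7, -1/14, 23/14)
  u_3 = (1/9, 4/45, -2/45)

Orthogonality check:
  u_2 · u_1 = 0 (should be 0)
  u_3 · u_1 = 0 (should be 0)
  u_3 · u_2 = 0 (should be 0)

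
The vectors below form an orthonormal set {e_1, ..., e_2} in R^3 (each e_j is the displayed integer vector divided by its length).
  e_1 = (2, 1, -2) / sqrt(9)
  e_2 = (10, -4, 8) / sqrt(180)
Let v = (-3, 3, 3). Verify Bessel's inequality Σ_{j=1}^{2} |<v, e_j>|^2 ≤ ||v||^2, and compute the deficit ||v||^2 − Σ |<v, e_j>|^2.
Σ |<v, e_j>|^2 = 54/5; ||v||^2 = 27; deficit = 81/5

Write each e_j = u_j / sqrt(<u_j, u_j>) where u_j is the displayed integer vector. Then <v, e_j> = <v, u_j> / sqrt(<u_j, u_j>), so |<v, e_j>|^2 = <v, u_j>^2 / <u_j, u_j>.
Coefficients: <v, e_1> = -9/sqrt(9), <v, e_2> = -18/sqrt(180).
Square and sum: Σ |<v, e_j>|^2 = 54/5.
Compute ||v||^2 = v·v = 27.
Deficit = 27 − 54/5 = 81/5 ≥ 0, confirming Bessel's inequality. (The deficit equals ||v − Σ <v,e_j> e_j||^2, the squared distance from v to span{e_j}.)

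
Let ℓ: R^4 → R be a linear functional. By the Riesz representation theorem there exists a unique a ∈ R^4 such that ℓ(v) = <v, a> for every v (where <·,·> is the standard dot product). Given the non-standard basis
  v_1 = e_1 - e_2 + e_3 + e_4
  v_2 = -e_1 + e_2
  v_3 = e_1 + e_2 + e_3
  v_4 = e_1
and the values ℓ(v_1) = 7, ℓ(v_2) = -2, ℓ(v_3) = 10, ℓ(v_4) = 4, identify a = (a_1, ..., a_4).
a = (4, 2, 4, 1)

Write a = (a_1, ..., a_4) in the standard basis. For each basis vector v_i, ℓ(v_i) = <v_i, a> is a linear equation in the a_j's. Collect the n equations into a matrix system V a = ℓ, where row i of V is v_i (expressed in the standard basis). Since V is invertible (lower-triangular with 1s on the diagonal, up to permutation), solve by back-substitution:
  V =
[[1, -1, 1, 1],
 [-1, 1, 0, 0],
 [1, 1, 1, 0],
 [1, 0, 0, 0]]
  V a = (7, -2, 10, 4)
Solving gives a = (4, 2, 4, 1).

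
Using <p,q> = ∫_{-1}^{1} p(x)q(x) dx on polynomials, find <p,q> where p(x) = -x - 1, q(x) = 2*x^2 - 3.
<p,q> = 14/3

Expand the product: p(x)·q(x) = -2*x^3 - 2*x^2 + 3*x + 3.
∫_{-1}^{1} of each monomial x^k gives [2/(k+1) if k even, 0 if k odd]. Integrating term-by-term (or equivalently evaluating the antiderivative F(x) = -x^4/2 - 2*x^3/3 + 3*x^2/2 + 3*x at the endpoints):
  F(1) − F(−1) = 10/3 − (-4/3) = 14/3.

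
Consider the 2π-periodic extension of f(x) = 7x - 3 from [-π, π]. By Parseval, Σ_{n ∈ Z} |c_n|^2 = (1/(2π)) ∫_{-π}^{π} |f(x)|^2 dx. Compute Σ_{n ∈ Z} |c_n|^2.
Σ |c_n|^2 = 49π^2/3 + 9

Expand and integrate term by term over [-π, π]:
  ∫ (7x)^2 dx = 49·(2π^3/3); ∫ 2·7·(-3)·x dx = 0 (odd integrand); ∫ (-3)^2 dx = 9·2π.
So (1/(2π)) ∫_{-π}^{π} (7x - 3)^2 dx = 49π^2/3 + 9 = 49π^2/3 + 9.
Parseval ⇒ Σ |c_n|^2 = 49π^2/3 + 9.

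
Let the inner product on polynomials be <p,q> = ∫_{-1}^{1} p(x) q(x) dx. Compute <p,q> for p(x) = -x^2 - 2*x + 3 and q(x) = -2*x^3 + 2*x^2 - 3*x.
<p,q> = 44/5

Expand the product: p(x)·q(x) = 2*x^5 + 2*x^4 - 7*x^3 + 12*x^2 - 9*x.
∫_{-1}^{1} of each monomial x^k gives [2/(k+1) if k even, 0 if k odd]. Integrating term-by-term (or equivalently evaluating the antiderivative F(x) = x^6/3 + 2*x^5/5 - 7*x^4/4 + 4*x^3 - 9*x^2/2 at the endpoints):
  F(1) − F(−1) = -91/60 − (-619/60) = 44/5.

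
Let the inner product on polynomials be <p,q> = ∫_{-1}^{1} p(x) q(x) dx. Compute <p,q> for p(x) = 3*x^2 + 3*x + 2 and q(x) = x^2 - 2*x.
<p,q> = -22/15

Expand the product: p(x)·q(x) = 3*x^4 - 3*x^3 - 4*x^2 - 4*x.
∫_{-1}^{1} of each monomial x^k gives [2/(k+1) if k even, 0 if k odd]. Integrating term-by-term (or equivalently evaluating the antiderivative F(x) = 3*x^5/5 - 3*x^4/4 - 4*x^3/3 - 2*x^2 at the endpoints):
  F(1) − F(−1) = -209/60 − (-121/60) = -22/15.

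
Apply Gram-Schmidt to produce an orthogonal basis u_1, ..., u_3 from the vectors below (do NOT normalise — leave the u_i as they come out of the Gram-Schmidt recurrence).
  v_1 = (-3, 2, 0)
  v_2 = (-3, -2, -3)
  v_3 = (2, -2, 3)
Orthogonal basis:
  u_1 = (-3, 2, 0)
  u_2 = (-24/13, -36/13, -3)
  u_3 = (-28/29, -42/29, 56/29)

Apply the Gram-Schmidt recurrence
  u_1 = v_1
  u_i = v_i − Σ_{j<i} ((v_i · u_j) / (u_j · u_j)) · u_j.

Step by step this gives:
  u_1 = (-3, 2, 0)
  u_2 = (-24/13, -36/13, -3)
  u_3 = (-28/29, -42/29, 56/29)

Orthogonality check:
  u_2 · u_1 = 0 (should be 0)
  u_3 · u_1 = 0 (should be 0)
  u_3 · u_2 = 0 (should be 0)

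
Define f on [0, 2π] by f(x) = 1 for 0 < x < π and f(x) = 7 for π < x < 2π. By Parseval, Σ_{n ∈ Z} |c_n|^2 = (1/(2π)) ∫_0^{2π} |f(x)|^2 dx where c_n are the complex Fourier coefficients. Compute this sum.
Σ |c_n|^2 = 25

Parseval equates the L^2 energy of f (normalised by 1/(2π)) with the ℓ^2 sum of its Fourier coefficients: (1/(2π)) ∫_0^{2π} |f|^2 = Σ |c_n|^2.
Compute the left side: (1/(2π)) [∫_0^π 1^2 dx + ∫_π^{2π} 7^2 dx] = (1/(2π)) · (1π + 49π) = (1 + 49)/2 = 25.
So Σ_{n ∈ Z} |c_n|^2 = 25.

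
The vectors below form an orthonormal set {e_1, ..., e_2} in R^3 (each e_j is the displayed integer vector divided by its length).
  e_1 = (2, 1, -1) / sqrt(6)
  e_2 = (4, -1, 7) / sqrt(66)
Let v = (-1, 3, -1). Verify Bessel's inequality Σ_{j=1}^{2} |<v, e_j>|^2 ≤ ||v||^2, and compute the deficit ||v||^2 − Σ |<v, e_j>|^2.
Σ |<v, e_j>|^2 = 40/11; ||v||^2 = 11; deficit = 81/11

Write each e_j = u_j / sqrt(<u_j, u_j>) where u_j is the displayed integer vector. Then <v, e_j> = <v, u_j> / sqrt(<u_j, u_j>), so |<v, e_j>|^2 = <v, u_j>^2 / <u_j, u_j>.
Coefficients: <v, e_1> = 2/sqrt(6), <v, e_2> = -14/sqrt(66).
Square and sum: Σ |<v, e_j>|^2 = 40/11.
Compute ||v||^2 = v·v = 11.
Deficit = 11 − 40/11 = 81/11 ≥ 0, confirming Bessel's inequality. (The deficit equals ||v − Σ <v,e_j> e_j||^2, the squared distance from v to span{e_j}.)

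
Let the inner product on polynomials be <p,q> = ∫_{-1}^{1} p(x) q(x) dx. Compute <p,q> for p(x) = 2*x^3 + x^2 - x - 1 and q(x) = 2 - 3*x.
<p,q> = -46/15

Expand the product: p(x)·q(x) = -6*x^4 + x^3 + 5*x^2 + x - 2.
∫_{-1}^{1} of each monomial x^k gives [2/(k+1) if k even, 0 if k odd]. Integrating term-by-term (or equivalently evaluating the antiderivative F(x) = -6*x^5/5 + x^4/4 + 5*x^3/3 + x^2/2 - 2*x at the endpoints):
  F(1) − F(−1) = -47/60 − (137/60) = -46/15.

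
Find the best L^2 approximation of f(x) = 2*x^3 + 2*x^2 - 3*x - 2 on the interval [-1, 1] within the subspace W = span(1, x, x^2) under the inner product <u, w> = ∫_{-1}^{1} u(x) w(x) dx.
g(x) = 2*x^2 - 9*x/5 - 2

The best approximation g ∈ W is the orthogonal projection of f onto W. Writing g = a_0 + a_1 x + a_2 x^2, the coefficients solve the normal equations G · a = b where
  G_{ij} = <φ_i, φ_j> and b_i = <f, φ_i>, with φ_0 = 1, φ_1 = x, φ_2 = x^2.
G =
  [2, 0, 2/3]
  [0, 2/3, 0]
  [2/3, 0, 2/5],
b = (-8/3, -6/5, -8/15).
Solving gives a_0 = -2, a_1 = -9/5, a_2 = 2, so
  g(x) = 2*x^2 - 9*x/5 - 2.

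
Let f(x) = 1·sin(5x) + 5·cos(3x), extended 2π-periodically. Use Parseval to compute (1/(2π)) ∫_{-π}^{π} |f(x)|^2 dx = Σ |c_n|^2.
Σ |c_n|^2 = 13

Expand |f|^2 and use orthogonality of {sin(nx), cos(mx)} on [-π, π]:
  ∫_{-π}^{π} sin(nx)^2 dx = π, ∫ cos(mx)^2 dx = π, and cross terms integrate to 0.
So ∫_{-π}^{π} f(x)^2 dx = 1^2 · π + 5^2 · π = (1 + 25)π.
Divide by 2π: (1 + 25)/2 = 13.
By Parseval, this equals Σ |c_n|^2.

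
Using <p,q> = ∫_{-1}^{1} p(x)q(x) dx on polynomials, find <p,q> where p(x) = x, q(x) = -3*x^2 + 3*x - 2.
<p,q> = 2

Expand the product: p(x)·q(x) = -3*x^3 + 3*x^2 - 2*x.
∫_{-1}^{1} of each monomial x^k gives [2/(k+1) if k even, 0 if k odd]. Integrating term-by-term (or equivalently evaluating the antiderivative F(x) = -3*x^4/4 + x^3 - x^2 at the endpoints):
  F(1) − F(−1) = -3/4 − (-11/4) = 2.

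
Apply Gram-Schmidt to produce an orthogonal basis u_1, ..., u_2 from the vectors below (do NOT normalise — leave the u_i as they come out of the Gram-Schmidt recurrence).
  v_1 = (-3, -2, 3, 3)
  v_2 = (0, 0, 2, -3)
Orthogonal basis:
  u_1 = (-3, -2, 3, 3)
  u_2 = (-9/31, -6/31, 71/31, -84/31)

Apply the Gram-Schmidt recurrence
  u_1 = v_1
  u_i = v_i − Σ_{j<i} ((v_i · u_j) / (u_j · u_j)) · u_j.

Step by step this gives:
  u_1 = (-3, -2, 3, 3)
  u_2 = (-9/31, -6/31, 71/31, -84/31)

Orthogonality check:
  u_2 · u_1 = 0 (should be 0)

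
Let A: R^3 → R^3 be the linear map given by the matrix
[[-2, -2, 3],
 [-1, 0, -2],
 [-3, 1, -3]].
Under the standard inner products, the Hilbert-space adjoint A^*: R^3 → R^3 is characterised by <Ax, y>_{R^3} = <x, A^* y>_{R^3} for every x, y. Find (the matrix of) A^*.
A^* = A^T =
[[-2, -1, -3],
 [-2, 0, 1],
 [3, -2, -3]]

For real matrices with standard dot products, the defining identity <Ax, y> = <x, A^* y> gives (Ax)^T y = x^T (A^*) y, i.e. x^T A^T y = x^T (A^*) y. Since this holds for all x, y, we must have A^* = A^T. Therefore
A^* =
[[-2, -1, -3],
 [-2, 0, 1],
 [3, -2, -3]].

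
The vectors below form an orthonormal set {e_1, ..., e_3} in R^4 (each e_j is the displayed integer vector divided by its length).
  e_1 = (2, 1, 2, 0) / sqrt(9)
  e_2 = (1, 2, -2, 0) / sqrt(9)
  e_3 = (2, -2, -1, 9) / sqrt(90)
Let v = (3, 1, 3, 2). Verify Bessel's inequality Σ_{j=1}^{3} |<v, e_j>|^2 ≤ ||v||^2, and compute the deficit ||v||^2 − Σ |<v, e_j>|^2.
Σ |<v, e_j>|^2 = 229/10; ||v||^2 = 23; deficit = 1/10

Write each e_j = u_j / sqrt(<u_j, u_j>) where u_j is the displayed integer vector. Then <v, e_j> = <v, u_j> / sqrt(<u_j, u_j>), so |<v, e_j>|^2 = <v, u_j>^2 / <u_j, u_j>.
Coefficients: <v, e_1> = 13/sqrt(9), <v, e_2> = -1/sqrt(9), <v, e_3> = 19/sqrt(90).
Square and sum: Σ |<v, e_j>|^2 = 229/10.
Compute ||v||^2 = v·v = 23.
Deficit = 23 − 229/10 = 1/10 ≥ 0, confirming Bessel's inequality. (The deficit equals ||v − Σ <v,e_j> e_j||^2, the squared distance from v to span{e_j}.)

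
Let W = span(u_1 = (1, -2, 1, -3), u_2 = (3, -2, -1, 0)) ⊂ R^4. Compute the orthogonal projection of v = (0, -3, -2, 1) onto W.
proj_W(v) = (154/87, -80/87, -74/87, 17/29)

Set up U = [u_1 | ... | u_2] ∈ R^(4×2). The projector onto W = col(U) is P = U (U^T U)^(-1) U^T.
Compute U^T U =
  [15, 6]
  [6, 14],
and U^T v = (1, 8).
Solve U^T U · c = U^T v for the coefficients: c = (-17/87, 19/29). The projection is proj_W(v) = U c.
Check: (v - proj_W(v)) · u_1 = 0  (should be 0).
Check: (v - proj_W(v)) · u_2 = 0  (should be 0).
Result: proj_W(v) = (154/87, -80/87, -74/87, 17/29).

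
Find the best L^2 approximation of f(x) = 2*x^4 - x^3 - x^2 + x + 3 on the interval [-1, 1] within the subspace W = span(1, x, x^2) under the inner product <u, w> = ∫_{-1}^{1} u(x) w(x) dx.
g(x) = 5*x^2/7 + 2*x/5 + 99/35

The best approximation g ∈ W is the orthogonal projection of f onto W. Writing g = a_0 + a_1 x + a_2 x^2, the coefficients solve the normal equations G · a = b where
  G_{ij} = <φ_i, φ_j> and b_i = <f, φ_i>, with φ_0 = 1, φ_1 = x, φ_2 = x^2.
G =
  [2, 0, 2/3]
  [0, 2/3, 0]
  [2/3, 0, 2/5],
b = (92/15, 4/15, 76/35).
Solving gives a_0 = 99/35, a_1 = 2/5, a_2 = 5/7, so
  g(x) = 5*x^2/7 + 2*x/5 + 99/35.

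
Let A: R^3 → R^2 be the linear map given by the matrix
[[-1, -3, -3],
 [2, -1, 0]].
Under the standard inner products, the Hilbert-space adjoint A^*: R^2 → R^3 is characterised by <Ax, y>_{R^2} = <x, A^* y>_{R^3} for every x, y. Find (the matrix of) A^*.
A^* = A^T =
[[-1, 2],
 [-3, -1],
 [-3, 0]]

For real matrices with standard dot products, the defining identity <Ax, y> = <x, A^* y> gives (Ax)^T y = x^T (A^*) y, i.e. x^T A^T y = x^T (A^*) y. Since this holds for all x, y, we must have A^* = A^T. Therefore
A^* =
[[-1, 2],
 [-3, -1],
 [-3, 0]].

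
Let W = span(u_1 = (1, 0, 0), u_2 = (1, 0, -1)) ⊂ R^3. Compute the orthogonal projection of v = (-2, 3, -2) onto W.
proj_W(v) = (-2, 0, -2)

Set up U = [u_1 | ... | u_2] ∈ R^(3×2). The projector onto W = col(U) is P = U (U^T U)^(-1) U^T.
Compute U^T U =
  [1, 1]
  [1, 2],
and U^T v = (-2, 0).
Solve U^T U · c = U^T v for the coefficients: c = (-4, 2). The projection is proj_W(v) = U c.
Check: (v - proj_W(v)) · u_1 = 0  (should be 0).
Check: (v - proj_W(v)) · u_2 = 0  (should be 0).
Result: proj_W(v) = (-2, 0, -2).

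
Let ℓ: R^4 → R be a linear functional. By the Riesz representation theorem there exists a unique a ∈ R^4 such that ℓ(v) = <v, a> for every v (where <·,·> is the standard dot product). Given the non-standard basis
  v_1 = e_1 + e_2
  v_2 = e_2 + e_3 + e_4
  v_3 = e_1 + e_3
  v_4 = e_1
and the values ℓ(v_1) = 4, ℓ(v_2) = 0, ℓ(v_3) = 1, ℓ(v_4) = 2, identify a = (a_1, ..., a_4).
a = (2, 2, -1, -1)

Write a = (a_1, ..., a_4) in the standard basis. For each basis vector v_i, ℓ(v_i) = <v_i, a> is a linear equation in the a_j's. Collect the n equations into a matrix system V a = ℓ, where row i of V is v_i (expressed in the standard basis). Since V is invertible (lower-triangular with 1s on the diagonal, up to permutation), solve by back-substitution:
  V =
[[1, 1, 0, 0],
 [0, 1, 1, 1],
 [1, 0, 1, 0],
 [1, 0, 0, 0]]
  V a = (4, 0, 1, 2)
Solving gives a = (2, 2, -1, -1).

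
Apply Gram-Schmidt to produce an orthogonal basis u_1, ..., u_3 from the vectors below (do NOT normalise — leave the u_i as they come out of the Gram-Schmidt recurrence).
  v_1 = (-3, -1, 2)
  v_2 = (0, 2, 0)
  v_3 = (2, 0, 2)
Orthogonal basis:
  u_1 = (-3, -1, 2)
  u_2 = (-3/7, 13/7, 2/7)
  u_3 = (20/13, 0, 30/13)

Apply the Gram-Schmidt recurrence
  u_1 = v_1
  u_i = v_i − Σ_{j<i} ((v_i · u_j) / (u_j · u_j)) · u_j.

Step by step this gives:
  u_1 = (-3, -1, 2)
  u_2 = (-3/7, 13/7, 2/7)
  u_3 = (20/13, 0, 30/13)

Orthogonality check:
  u_2 · u_1 = 0 (should be 0)
  u_3 · u_1 = 0 (should be 0)
  u_3 · u_2 = 0 (should be 0)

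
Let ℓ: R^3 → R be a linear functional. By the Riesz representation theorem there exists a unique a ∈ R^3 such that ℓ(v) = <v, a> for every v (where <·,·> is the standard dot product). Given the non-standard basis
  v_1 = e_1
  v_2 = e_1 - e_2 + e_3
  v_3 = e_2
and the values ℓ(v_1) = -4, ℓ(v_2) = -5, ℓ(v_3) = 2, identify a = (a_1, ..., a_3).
a = (-4, 2, 1)

Write a = (a_1, ..., a_3) in the standard basis. For each basis vector v_i, ℓ(v_i) = <v_i, a> is a linear equation in the a_j's. Collect the n equations into a matrix system V a = ℓ, where row i of V is v_i (expressed in the standard basis). Since V is invertible (lower-triangular with 1s on the diagonal, up to permutation), solve by back-substitution:
  V =
[[1, 0, 0],
 [1, -1, 1],
 [0, 1, 0]]
  V a = (-4, -5, 2)
Solving gives a = (-4, 2, 1).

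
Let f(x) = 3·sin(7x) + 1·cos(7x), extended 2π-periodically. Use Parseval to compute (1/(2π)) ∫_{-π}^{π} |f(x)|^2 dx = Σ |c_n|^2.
Σ |c_n|^2 = 5

Expand |f|^2 and use orthogonality of {sin(nx), cos(mx)} on [-π, π]:
  ∫_{-π}^{π} sin(nx)^2 dx = π, ∫ cos(mx)^2 dx = π, and cross terms integrate to 0.
So ∫_{-π}^{π} f(x)^2 dx = 3^2 · π + 1^2 · π = (9 + 1)π.
Divide by 2π: (9 + 1)/2 = 5.
By Parseval, this equals Σ |c_n|^2.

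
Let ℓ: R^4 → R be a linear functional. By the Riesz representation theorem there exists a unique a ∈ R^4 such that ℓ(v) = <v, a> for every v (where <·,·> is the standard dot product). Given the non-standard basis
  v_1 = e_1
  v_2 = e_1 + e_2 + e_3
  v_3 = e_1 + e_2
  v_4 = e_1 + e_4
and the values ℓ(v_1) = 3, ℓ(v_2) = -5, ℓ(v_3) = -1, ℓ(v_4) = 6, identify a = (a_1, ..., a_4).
a = (3, -4, -4, 3)

Write a = (a_1, ..., a_4) in the standard basis. For each basis vector v_i, ℓ(v_i) = <v_i, a> is a linear equation in the a_j's. Collect the n equations into a matrix system V a = ℓ, where row i of V is v_i (expressed in the standard basis). Since V is invertible (lower-triangular with 1s on the diagonal, up to permutation), solve by back-substitution:
  V =
[[1, 0, 0, 0],
 [1, 1, 1, 0],
 [1, 1, 0, 0],
 [1, 0, 0, 1]]
  V a = (3, -5, -1, 6)
Solving gives a = (3, -4, -4, 3).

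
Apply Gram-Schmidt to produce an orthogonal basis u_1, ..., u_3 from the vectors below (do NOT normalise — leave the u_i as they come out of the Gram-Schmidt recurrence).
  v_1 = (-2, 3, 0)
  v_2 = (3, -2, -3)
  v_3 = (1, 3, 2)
Orthogonal basis:
  u_1 = (-2, 3, 0)
  u_2 = (15/13, 10/13, -3)
  u_3 = (333/142, 111/71, 185/142)

Apply the Gram-Schmidt recurrence
  u_1 = v_1
  u_i = v_i − Σ_{j<i} ((v_i · u_j) / (u_j · u_j)) · u_j.

Step by step this gives:
  u_1 = (-2, 3, 0)
  u_2 = (15/13, 10/13, -3)
  u_3 = (333/142, 111/71, 185/142)

Orthogonality check:
  u_2 · u_1 = 0 (should be 0)
  u_3 · u_1 = 0 (should be 0)
  u_3 · u_2 = 0 (should be 0)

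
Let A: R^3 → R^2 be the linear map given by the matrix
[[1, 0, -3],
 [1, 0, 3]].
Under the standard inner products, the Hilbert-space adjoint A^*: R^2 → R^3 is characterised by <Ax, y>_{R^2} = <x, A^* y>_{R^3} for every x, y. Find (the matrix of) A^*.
A^* = A^T =
[[1, 1],
 [0, 0],
 [-3, 3]]

For real matrices with standard dot products, the defining identity <Ax, y> = <x, A^* y> gives (Ax)^T y = x^T (A^*) y, i.e. x^T A^T y = x^T (A^*) y. Since this holds for all x, y, we must have A^* = A^T. Therefore
A^* =
[[1, 1],
 [0, 0],
 [-3, 3]].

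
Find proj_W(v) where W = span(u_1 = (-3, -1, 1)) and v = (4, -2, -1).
proj_W(v) = (3, 1, -1)

Set up U = [u_1 | ... | u_1] ∈ R^(3×1). The projector onto W = col(U) is P = U (U^T U)^(-1) U^T.
Compute U^T U =
  [11],
and U^T v = (-11).
Solve U^T U · c = U^T v for the coefficients: c = (-1). The projection is proj_W(v) = U c.
Check: (v - proj_W(v)) · u_1 = 0  (should be 0).
Result: proj_W(v) = (3, 1, -1).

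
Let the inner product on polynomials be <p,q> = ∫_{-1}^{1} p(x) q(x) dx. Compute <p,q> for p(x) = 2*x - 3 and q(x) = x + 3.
<p,q> = -50/3

Expand the product: p(x)·q(x) = 2*x^2 + 3*x - 9.
∫_{-1}^{1} of each monomial x^k gives [2/(k+1) if k even, 0 if k odd]. Integrating term-by-term (or equivalently evaluating the antiderivative F(x) = 2*x^3/3 + 3*x^2/2 - 9*x at the endpoints):
  F(1) − F(−1) = -41/6 − (59/6) = -50/3.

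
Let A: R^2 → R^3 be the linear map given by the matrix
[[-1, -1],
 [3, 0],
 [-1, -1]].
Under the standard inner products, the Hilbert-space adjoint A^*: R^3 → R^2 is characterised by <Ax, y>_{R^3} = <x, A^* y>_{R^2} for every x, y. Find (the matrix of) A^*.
A^* = A^T =
[[-1, 3, -1],
 [-1, 0, -1]]

For real matrices with standard dot products, the defining identity <Ax, y> = <x, A^* y> gives (Ax)^T y = x^T (A^*) y, i.e. x^T A^T y = x^T (A^*) y. Since this holds for all x, y, we must have A^* = A^T. Therefore
A^* =
[[-1, 3, -1],
 [-1, 0, -1]].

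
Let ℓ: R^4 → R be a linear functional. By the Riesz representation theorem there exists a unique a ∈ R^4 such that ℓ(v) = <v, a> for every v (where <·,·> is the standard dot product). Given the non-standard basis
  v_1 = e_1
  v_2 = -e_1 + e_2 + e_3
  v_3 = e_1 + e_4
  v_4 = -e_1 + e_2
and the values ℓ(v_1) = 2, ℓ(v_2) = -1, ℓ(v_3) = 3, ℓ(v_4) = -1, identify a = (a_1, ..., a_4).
a = (2, 1, 0, 1)

Write a = (a_1, ..., a_4) in the standard basis. For each basis vector v_i, ℓ(v_i) = <v_i, a> is a linear equation in the a_j's. Collect the n equations into a matrix system V a = ℓ, where row i of V is v_i (expressed in the standard basis). Since V is invertible (lower-triangular with 1s on the diagonal, up to permutation), solve by back-substitution:
  V =
[[1, 0, 0, 0],
 [-1, 1, 1, 0],
 [1, 0, 0, 1],
 [-1, 1, 0, 0]]
  V a = (2, -1, 3, -1)
Solving gives a = (2, 1, 0, 1).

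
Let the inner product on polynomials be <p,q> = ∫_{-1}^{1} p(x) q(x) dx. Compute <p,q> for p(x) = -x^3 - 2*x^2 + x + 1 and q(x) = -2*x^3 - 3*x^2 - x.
<p,q> = -2/21

Expand the product: p(x)·q(x) = 2*x^6 + 7*x^5 + 5*x^4 - 3*x^3 - 4*x^2 - x.
∫_{-1}^{1} of each monomial x^k gives [2/(k+1) if k even, 0 if k odd]. Integrating term-by-term (or equivalently evaluating the antiderivative F(x) = 2*x^7/7 + 7*x^6/6 + x^5 - 3*x^4/4 - 4*x^3/3 - x^2/2 at the endpoints):
  F(1) − F(−1) = -11/84 − (-1/28) = -2/21.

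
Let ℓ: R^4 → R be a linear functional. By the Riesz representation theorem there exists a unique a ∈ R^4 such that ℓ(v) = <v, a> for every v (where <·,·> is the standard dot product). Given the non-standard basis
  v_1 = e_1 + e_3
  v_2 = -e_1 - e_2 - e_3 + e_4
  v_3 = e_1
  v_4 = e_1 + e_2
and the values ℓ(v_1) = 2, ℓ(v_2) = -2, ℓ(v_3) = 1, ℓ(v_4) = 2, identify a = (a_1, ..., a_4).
a = (1, 1, 1, 1)

Write a = (a_1, ..., a_4) in the standard basis. For each basis vector v_i, ℓ(v_i) = <v_i, a> is a linear equation in the a_j's. Collect the n equations into a matrix system V a = ℓ, where row i of V is v_i (expressed in the standard basis). Since V is invertible (lower-triangular with 1s on the diagonal, up to permutation), solve by back-substitution:
  V =
[[1, 0, 1, 0],
 [-1, -1, -1, 1],
 [1, 0, 0, 0],
 [1, 1, 0, 0]]
  V a = (2, -2, 1, 2)
Solving gives a = (1, 1, 1, 1).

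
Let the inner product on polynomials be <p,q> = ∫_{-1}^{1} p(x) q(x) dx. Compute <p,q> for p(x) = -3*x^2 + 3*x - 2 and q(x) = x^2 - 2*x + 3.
<p,q> = -368/15

Expand the product: p(x)·q(x) = -3*x^4 + 9*x^3 - 17*x^2 + 13*x - 6.
∫_{-1}^{1} of each monomial x^k gives [2/(k+1) if k even, 0 if k odd]. Integrating term-by-term (or equivalently evaluating the antiderivative F(x) = -3*x^5/5 + 9*x^4/4 - 17*x^3/3 + 13*x^2/2 - 6*x at the endpoints):
  F(1) − F(−1) = -211/60 − (1261/60) = -368/15.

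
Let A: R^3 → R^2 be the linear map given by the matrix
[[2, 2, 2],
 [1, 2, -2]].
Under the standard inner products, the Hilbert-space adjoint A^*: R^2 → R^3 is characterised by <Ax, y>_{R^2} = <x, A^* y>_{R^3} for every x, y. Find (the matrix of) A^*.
A^* = A^T =
[[2, 1],
 [2, 2],
 [2, -2]]

For real matrices with standard dot products, the defining identity <Ax, y> = <x, A^* y> gives (Ax)^T y = x^T (A^*) y, i.e. x^T A^T y = x^T (A^*) y. Since this holds for all x, y, we must have A^* = A^T. Therefore
A^* =
[[2, 1],
 [2, 2],
 [2, -2]].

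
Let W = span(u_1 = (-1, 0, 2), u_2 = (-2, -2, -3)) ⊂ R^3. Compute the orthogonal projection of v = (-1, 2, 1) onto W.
proj_W(v) = (-5/69, 26/69, 101/69)

Set up U = [u_1 | ... | u_2] ∈ R^(3×2). The projector onto W = col(U) is P = U (U^T U)^(-1) U^T.
Compute U^T U =
  [5, -4]
  [-4, 17],
and U^T v = (3, -5).
Solve U^T U · c = U^T v for the coefficients: c = (31/69, -13/69). The projection is proj_W(v) = U c.
Check: (v - proj_W(v)) · u_1 = 0  (should be 0).
Check: (v - proj_W(v)) · u_2 = 0  (should be 0).
Result: proj_W(v) = (-5/69, 26/69, 101/69).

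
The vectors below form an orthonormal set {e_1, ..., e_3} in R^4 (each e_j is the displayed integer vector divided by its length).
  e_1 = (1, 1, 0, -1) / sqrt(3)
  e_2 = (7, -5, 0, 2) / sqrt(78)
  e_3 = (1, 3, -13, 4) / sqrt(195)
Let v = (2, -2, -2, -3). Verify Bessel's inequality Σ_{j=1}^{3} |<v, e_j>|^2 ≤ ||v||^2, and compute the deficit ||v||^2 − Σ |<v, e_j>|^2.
Σ |<v, e_j>|^2 = 23/3; ||v||^2 = 21; deficit = 40/3

Write each e_j = u_j / sqrt(<u_j, u_j>) where u_j is the displayed integer vector. Then <v, e_j> = <v, u_j> / sqrt(<u_j, u_j>), so |<v, e_j>|^2 = <v, u_j>^2 / <u_j, u_j>.
Coefficients: <v, e_1> = 3/sqrt(3), <v, e_2> = 18/sqrt(78), <v, e_3> = 10/sqrt(195).
Square and sum: Σ |<v, e_j>|^2 = 23/3.
Compute ||v||^2 = v·v = 21.
Deficit = 21 − 23/3 = 40/3 ≥ 0, confirming Bessel's inequality. (The deficit equals ||v − Σ <v,e_j> e_j||^2, the squared distance from v to span{e_j}.)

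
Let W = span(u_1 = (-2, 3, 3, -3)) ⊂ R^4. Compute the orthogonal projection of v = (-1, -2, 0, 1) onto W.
proj_W(v) = (14/31, -21/31, -21/31, 21/31)

Set up U = [u_1 | ... | u_1] ∈ R^(4×1). The projector onto W = col(U) is P = U (U^T U)^(-1) U^T.
Compute U^T U =
  [31],
and U^T v = (-7).
Solve U^T U · c = U^T v for the coefficients: c = (-7/31). The projection is proj_W(v) = U c.
Check: (v - proj_W(v)) · u_1 = 0  (should be 0).
Result: proj_W(v) = (14/31, -21/31, -21/31, 21/31).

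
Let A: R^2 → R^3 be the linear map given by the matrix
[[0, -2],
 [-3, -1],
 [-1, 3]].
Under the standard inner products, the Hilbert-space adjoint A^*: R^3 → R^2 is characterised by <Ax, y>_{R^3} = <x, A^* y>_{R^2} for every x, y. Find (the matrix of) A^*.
A^* = A^T =
[[0, -3, -1],
 [-2, -1, 3]]

For real matrices with standard dot products, the defining identity <Ax, y> = <x, A^* y> gives (Ax)^T y = x^T (A^*) y, i.e. x^T A^T y = x^T (A^*) y. Since this holds for all x, y, we must have A^* = A^T. Therefore
A^* =
[[0, -3, -1],
 [-2, -1, 3]].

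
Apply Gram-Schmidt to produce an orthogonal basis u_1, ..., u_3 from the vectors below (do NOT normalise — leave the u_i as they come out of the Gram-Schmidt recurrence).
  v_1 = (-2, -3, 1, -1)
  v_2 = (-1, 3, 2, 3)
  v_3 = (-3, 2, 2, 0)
Orthogonal basis:
  u_1 = (-2, -3, 1, -1)
  u_2 = (-31/15, 7/5, 38/15, 37/15)
  u_3 = (-332/281, 379/281, -10/281, -483/281)

Apply the Gram-Schmidt recurrence
  u_1 = v_1
  u_i = v_i − Σ_{j<i} ((v_i · u_j) / (u_j · u_j)) · u_j.

Step by step this gives:
  u_1 = (-2, -3, 1, -1)
  u_2 = (-31/15, 7/5, 38/15, 37/15)
  u_3 = (-332/281, 379/281, -10/281, -483/281)

Orthogonality check:
  u_2 · u_1 = 0 (should be 0)
  u_3 · u_1 = 0 (should be 0)
  u_3 · u_2 = 0 (should be 0)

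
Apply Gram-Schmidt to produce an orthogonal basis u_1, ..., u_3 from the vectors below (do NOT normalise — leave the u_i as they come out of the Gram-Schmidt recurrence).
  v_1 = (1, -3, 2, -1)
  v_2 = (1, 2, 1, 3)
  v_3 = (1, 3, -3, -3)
Orthogonal basis:
  u_1 = (1, -3, 2, -1)
  u_2 = (7/5, 4/5, 9/5, 13/5)
  u_3 = (25/9, 88/63, -4/21, -113/63)

Apply the Gram-Schmidt recurrence
  u_1 = v_1
  u_i = v_i − Σ_{j<i} ((v_i · u_j) / (u_j · u_j)) · u_j.

Step by step this gives:
  u_1 = (1, -3, 2, -1)
  u_2 = (7/5, 4/5, 9/5, 13/5)
  u_3 = (25/9, 88/63, -4/21, -113/63)

Orthogonality check:
  u_2 · u_1 = 0 (should be 0)
  u_3 · u_1 = 0 (should be 0)
  u_3 · u_2 = 0 (should be 0)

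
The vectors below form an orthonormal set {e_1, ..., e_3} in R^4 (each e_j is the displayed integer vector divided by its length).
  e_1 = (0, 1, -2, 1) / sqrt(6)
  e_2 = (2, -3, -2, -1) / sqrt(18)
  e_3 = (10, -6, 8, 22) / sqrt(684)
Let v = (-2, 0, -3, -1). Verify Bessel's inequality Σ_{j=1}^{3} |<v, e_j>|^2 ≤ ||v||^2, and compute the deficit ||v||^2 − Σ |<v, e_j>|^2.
Σ |<v, e_j>|^2 = 629/57; ||v||^2 = 14; deficit = 169/57

Write each e_j = u_j / sqrt(<u_j, u_j>) where u_j is the displayed integer vector. Then <v, e_j> = <v, u_j> / sqrt(<u_j, u_j>), so |<v, e_j>|^2 = <v, u_j>^2 / <u_j, u_j>.
Coefficients: <v, e_1> = 5/sqrt(6), <v, e_2> = 3/sqrt(18), <v, e_3> = -66/sqrt(684).
Square and sum: Σ |<v, e_j>|^2 = 629/57.
Compute ||v||^2 = v·v = 14.
Deficit = 14 − 629/57 = 169/57 ≥ 0, confirming Bessel's inequality. (The deficit equals ||v − Σ <v,e_j> e_j||^2, the squared distance from v to span{e_j}.)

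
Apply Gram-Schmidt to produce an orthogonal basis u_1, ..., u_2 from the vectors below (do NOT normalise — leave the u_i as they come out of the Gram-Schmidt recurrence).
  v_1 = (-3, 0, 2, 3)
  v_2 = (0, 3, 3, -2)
Orthogonal basis:
  u_1 = (-3, 0, 2, 3)
  u_2 = (0, 3, 3, -2)

Apply the Gram-Schmidt recurrence
  u_1 = v_1
  u_i = v_i − Σ_{j<i} ((v_i · u_j) / (u_j · u_j)) · u_j.

Step by step this gives:
  u_1 = (-3, 0, 2, 3)
  u_2 = (0, 3, 3, -2)

Orthogonality check:
  u_2 · u_1 = 0 (should be 0)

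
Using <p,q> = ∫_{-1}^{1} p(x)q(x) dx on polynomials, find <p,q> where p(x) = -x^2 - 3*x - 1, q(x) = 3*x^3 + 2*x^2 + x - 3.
<p,q> = 4/15

Expand the product: p(x)·q(x) = -3*x^5 - 11*x^4 - 10*x^3 - 2*x^2 + 8*x + 3.
∫_{-1}^{1} of each monomial x^k gives [2/(k+1) if k even, 0 if k odd]. Integrating term-by-term (or equivalently evaluating the antiderivative F(x) = -x^6/2 - 11*x^5/5 - 5*x^4/2 - 2*x^3/3 + 4*x^2 + 3*x at the endpoints):
  F(1) − F(−1) = 17/15 − (13/15) = 4/15.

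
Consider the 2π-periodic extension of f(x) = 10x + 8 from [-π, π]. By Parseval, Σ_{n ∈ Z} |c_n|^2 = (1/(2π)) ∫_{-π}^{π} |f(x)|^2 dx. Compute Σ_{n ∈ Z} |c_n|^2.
Σ |c_n|^2 = 100π^2/3 + 64

Expand and integrate term by term over [-π, π]:
  ∫ (10x)^2 dx = 100·(2π^3/3); ∫ 2·10·(8)·x dx = 0 (odd integrand); ∫ 8^2 dx = 64·2π.
So (1/(2π)) ∫_{-π}^{π} (10x + 8)^2 dx = 100π^2/3 + 64 = 100π^2/3 + 64.
Parseval ⇒ Σ |c_n|^2 = 100π^2/3 + 64.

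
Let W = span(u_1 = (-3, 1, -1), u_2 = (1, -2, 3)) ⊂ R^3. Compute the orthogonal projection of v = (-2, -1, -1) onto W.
proj_W(v) = (-11/6, 1/3, -1/6)

Set up U = [u_1 | ... | u_2] ∈ R^(3×2). The projector onto W = col(U) is P = U (U^T U)^(-1) U^T.
Compute U^T U =
  [11, -8]
  [-8, 14],
and U^T v = (6, -3).
Solve U^T U · c = U^T v for the coefficients: c = (2/3, 1/6). The projection is proj_W(v) = U c.
Check: (v - proj_W(v)) · u_1 = 0  (should be 0).
Check: (v - proj_W(v)) · u_2 = 0  (should be 0).
Result: proj_W(v) = (-11/6, 1/3, -1/6).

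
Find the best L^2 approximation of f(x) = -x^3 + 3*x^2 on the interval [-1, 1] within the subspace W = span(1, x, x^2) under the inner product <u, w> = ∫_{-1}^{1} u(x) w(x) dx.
g(x) = 3*x^2 - 3*x/5

The best approximation g ∈ W is the orthogonal projection of f onto W. Writing g = a_0 + a_1 x + a_2 x^2, the coefficients solve the normal equations G · a = b where
  G_{ij} = <φ_i, φ_j> and b_i = <f, φ_i>, with φ_0 = 1, φ_1 = x, φ_2 = x^2.
G =
  [2, 0, 2/3]
  [0, 2/3, 0]
  [2/3, 0, 2/5],
b = (2, -2/5, 6/5).
Solving gives a_0 = 0, a_1 = -3/5, a_2 = 3, so
  g(x) = 3*x^2 - 3*x/5.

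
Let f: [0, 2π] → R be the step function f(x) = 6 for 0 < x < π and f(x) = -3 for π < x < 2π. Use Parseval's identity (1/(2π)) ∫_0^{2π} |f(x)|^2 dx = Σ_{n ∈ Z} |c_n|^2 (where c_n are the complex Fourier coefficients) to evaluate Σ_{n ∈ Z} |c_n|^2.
Σ |c_n|^2 = 45/2

Parseval equates the L^2 energy of f (normalised by 1/(2π)) with the ℓ^2 sum of its Fourier coefficients: (1/(2π)) ∫_0^{2π} |f|^2 = Σ |c_n|^2.
Compute the left side: (1/(2π)) [∫_0^π 6^2 dx + ∫_π^{2π} (-3)^2 dx] = (1/(2π)) · (36π + 9π) = (36 + 9)/2 = 45/2.
So Σ_{n ∈ Z} |c_n|^2 = 45/2.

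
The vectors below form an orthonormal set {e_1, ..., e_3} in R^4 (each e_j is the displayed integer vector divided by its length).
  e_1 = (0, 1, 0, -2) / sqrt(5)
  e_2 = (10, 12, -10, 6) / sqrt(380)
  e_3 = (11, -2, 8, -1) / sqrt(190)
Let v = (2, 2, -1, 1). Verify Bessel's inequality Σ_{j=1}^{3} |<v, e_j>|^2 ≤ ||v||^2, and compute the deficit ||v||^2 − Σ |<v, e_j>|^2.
Σ |<v, e_j>|^2 = 99/10; ||v||^2 = 10; deficit = 1/10

Write each e_j = u_j / sqrt(<u_j, u_j>) where u_j is the displayed integer vector. Then <v, e_j> = <v, u_j> / sqrt(<u_j, u_j>), so |<v, e_j>|^2 = <v, u_j>^2 / <u_j, u_j>.
Coefficients: <v, e_1> = 0/sqrt(5), <v, e_2> = 60/sqrt(380), <v, e_3> = 9/sqrt(190).
Square and sum: Σ |<v, e_j>|^2 = 99/10.
Compute ||v||^2 = v·v = 10.
Deficit = 10 − 99/10 = 1/10 ≥ 0, confirming Bessel's inequality. (The deficit equals ||v − Σ <v,e_j> e_j||^2, the squared distance from v to span{e_j}.)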